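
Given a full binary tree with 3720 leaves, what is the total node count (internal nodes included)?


Leaf nodes (terminals): 3720
Internal nodes = n - 1 = 3720 - 1 = 3719
Total = leaves + internal = 3720 + 3719 = 7439

7439


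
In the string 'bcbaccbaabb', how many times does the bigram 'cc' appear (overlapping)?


Scanning 'bcbaccbaabb' for bigram 'cc':
  Position 0: 'bc' -> no
  Position 1: 'cb' -> no
  Position 2: 'ba' -> no
  Position 3: 'ac' -> no
  Position 4: 'cc' -> MATCH
  Position 5: 'cb' -> no
  Position 6: 'ba' -> no
  Position 7: 'aa' -> no
  Position 8: 'ab' -> no
  Position 9: 'bb' -> no
Total matches: 1

1


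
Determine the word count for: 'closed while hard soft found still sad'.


Counting words by splitting on spaces:
  Word 1: 'closed'
  Word 2: 'while'
  Word 3: 'hard'
  Word 4: 'soft'
  Word 5: 'found'
  Word 6: 'still'
  Word 7: 'sad'
Total words: 7

7


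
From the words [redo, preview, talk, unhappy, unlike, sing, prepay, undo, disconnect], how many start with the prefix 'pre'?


Checking each word for prefix 'pre':
  'redo' -> no (count: 0)
  'preview' -> YES, starts with 'pre' (count: 1)
  'talk' -> no (count: 1)
  'unhappy' -> no (count: 1)
  'unlike' -> no (count: 1)
  'sing' -> no (count: 1)
  'prepay' -> YES, starts with 'pre' (count: 2)
  'undo' -> no (count: 2)
  'disconnect' -> no (count: 2)
Total with prefix 'pre': 2

2


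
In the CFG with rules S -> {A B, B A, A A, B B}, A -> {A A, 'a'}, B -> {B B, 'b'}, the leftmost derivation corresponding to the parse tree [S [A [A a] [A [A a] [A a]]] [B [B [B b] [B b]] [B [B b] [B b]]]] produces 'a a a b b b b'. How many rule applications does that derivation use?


Every bracketed nonterminal node [X ...] in the tree is produced by exactly one rule application.
Reading the tree off as a leftmost derivation:
  Step 1: S  =>  A B   (applied S -> A B)
  Step 2: A B  =>  A A B   (applied A -> A A)
  Step 3: A A B  =>  a A B   (applied A -> a)
  Step 4: a A B  =>  a A A B   (applied A -> A A)
  Step 5: a A A B  =>  a a A B   (applied A -> a)
  Step 6: a a A B  =>  a a a B   (applied A -> a)
  Step 7: a a a B  =>  a a a B B   (applied B -> B B)
  Step 8: a a a B B  =>  a a a B B B   (applied B -> B B)
  Step 9: a a a B B B  =>  a a a b B B   (applied B -> b)
  Step 10: a a a b B B  =>  a a a b b B   (applied B -> b)
  Step 11: a a a b b B  =>  a a a b b B B   (applied B -> B B)
  Step 12: a a a b b B B  =>  a a a b b b B   (applied B -> b)
  Step 13: a a a b b b B  =>  a a a b b b b   (applied B -> b)
Final yield: a a a b b b b
Total rewrite steps: 13

13


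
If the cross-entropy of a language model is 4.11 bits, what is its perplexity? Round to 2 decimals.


Perplexity formula: PP = 2^H
H = 4.11
PP = 2^4.11
Decompose: 2^4.11 = 2^4 * 2^0.11
2^4 = 16, 2^0.11 ~ 1.0792282
PP ~ 16 * 1.0792282 = 17.2676512
Rounded to 2 decimals: 17.27

17.27


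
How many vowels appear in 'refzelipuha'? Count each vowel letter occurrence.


Scanning each character of 'refzelipuha':
  Position 1: 'r' -> consonant (running count: 0)
  Position 2: 'e' -> vowel (running count: 1)
  Position 3: 'f' -> consonant (running count: 1)
  Position 4: 'z' -> consonant (running count: 1)
  Position 5: 'e' -> vowel (running count: 2)
  Position 6: 'l' -> consonant (running count: 2)
  Position 7: 'i' -> vowel (running count: 3)
  Position 8: 'p' -> consonant (running count: 3)
  Position 9: 'u' -> vowel (running count: 4)
  Position 10: 'h' -> consonant (running count: 4)
  Position 11: 'a' -> vowel (running count: 5)
Total vowels: 5

5


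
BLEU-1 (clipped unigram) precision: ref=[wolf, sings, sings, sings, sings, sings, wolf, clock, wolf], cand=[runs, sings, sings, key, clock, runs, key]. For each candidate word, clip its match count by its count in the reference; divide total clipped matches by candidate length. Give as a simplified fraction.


Reference word counts: {'clock': 1, 'sings': 5, 'wolf': 3}
Checking each candidate word (with clipping):
  'runs' -> not in reference -> no match (matches: 0)
  'sings' -> in reference (ref count 5, used 1/5) -> match (matches: 1)
  'sings' -> in reference (ref count 5, used 2/5) -> match (matches: 2)
  'key' -> not in reference -> no match (matches: 2)
  'clock' -> in reference (ref count 1, used 1/1) -> match (matches: 3)
  'runs' -> not in reference -> no match (matches: 3)
  'key' -> not in reference -> no match (matches: 3)
Clipped matches: 3, Candidate length: 7
Precision = 3/7

3/7


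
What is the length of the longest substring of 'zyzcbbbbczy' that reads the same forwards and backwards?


Scanning 'zyzcbbbbczy' for palindromic substrings.
Substring at positions 1-10: 'yzcbbbbczy'.
Check: reverse('yzcbbbbczy') = 'yzcbbbbczy' -> palindrome confirmed.
Neighbouring characters ('z' / '-') break symmetry, so it cannot extend further.
No longer palindromic substring exists; longest length = 10

10


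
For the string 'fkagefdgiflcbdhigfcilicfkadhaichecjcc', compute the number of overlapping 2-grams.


String 'fkagefdgiflcbdhigfcilicfkadhaichecjcc' has length L = 37.
Number of overlapping n-grams = L - n + 1
Substituting: 37 - 2 + 1 = 36

36


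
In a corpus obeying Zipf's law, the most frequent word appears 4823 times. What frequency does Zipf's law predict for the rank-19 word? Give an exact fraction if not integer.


Zipf's law: freq(rank) = f1 / rank
f1 = 4823, rank = 19
freq = 4823 / 19
GCD(4823, 19) = 1
Simplified: 4823/19

4823/19


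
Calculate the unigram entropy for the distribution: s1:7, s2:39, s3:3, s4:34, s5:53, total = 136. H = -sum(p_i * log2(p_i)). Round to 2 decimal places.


Computing entropy H = -sum(p_i * log2(p_i)):
  s1: p = 7/136 = 0.0515, -p*log2(p) = 0.2203
  s2: p = 39/136 = 0.2868, -p*log2(p) = 0.5168
  s3: p = 3/136 = 0.0221, -p*log2(p) = 0.1214
  s4: p = 34/136 = 0.2500, -p*log2(p) = 0.5000
  s5: p = 53/136 = 0.3897, -p*log2(p) = 0.5298
H = sum of terms = 1.8883
Rounded to 2 decimals: 1.89

1.89


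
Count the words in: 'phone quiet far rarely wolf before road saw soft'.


Counting words by splitting on spaces:
  Word 1: 'phone'
  Word 2: 'quiet'
  Word 3: 'far'
  Word 4: 'rarely'
  Word 5: 'wolf'
  Word 6: 'before'
  Word 7: 'road'
  Word 8: 'saw'
  Word 9: 'soft'
Total words: 9

9


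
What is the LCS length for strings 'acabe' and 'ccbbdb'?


DP table for LCS of 'acabe' and 'ccbbdb':
       c  c  b  b  d  b
    0  0  0  0  0  0  0
  a 0  0  0  0  0  0  0
  c 0  1  1  1  1  1  1
  a 0  1  1  1  1  1  1
  b 0  1  1  2  2  2  2
  e 0  1  1  2  2  2  2
LCS: 'cb'
LCS length = 2

2


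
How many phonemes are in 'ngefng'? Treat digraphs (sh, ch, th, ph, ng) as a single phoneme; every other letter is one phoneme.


Parsing 'ngefng' greedily, digraphs first:
  'ng' -> digraph (1 consonant phoneme) (phonemes so far: 1)
  'e' -> vowel phoneme (phonemes so far: 2)
  'f' -> consonant phoneme (phonemes so far: 3)
  'ng' -> digraph (1 consonant phoneme) (phonemes so far: 4)
Total phonemes: 4

4


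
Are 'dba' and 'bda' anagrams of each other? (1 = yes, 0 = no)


Sort characters of 'dba': 'abd'
Sort characters of 'bda': 'abd'
Sorted forms match -> they ARE anagrams
Result: 1

1


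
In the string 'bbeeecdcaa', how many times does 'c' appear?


Scanning 'bbeeecdcaa' for 'c':
  Position 5: 'c' -> MATCH (count: 1)
  Position 7: 'c' -> MATCH (count: 2)
Total occurrences of 'c': 2

2


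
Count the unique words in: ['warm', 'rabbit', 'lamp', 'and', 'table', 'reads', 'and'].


Listing all tokens and tracking unique types:
  Token 1: 'warm' -> NEW (unique so far: 1)
  Token 2: 'rabbit' -> NEW (unique so far: 2)
  Token 3: 'lamp' -> NEW (unique so far: 3)
  Token 4: 'and' -> NEW (unique so far: 4)
  Token 5: 'table' -> NEW (unique so far: 5)
  Token 6: 'reads' -> NEW (unique so far: 6)
  Token 7: 'and' -> duplicate (unique so far: 6)
Unique types: ('and', 'lamp', 'rabbit', 'reads', 'table', 'warm')
Vocabulary size: 6

6


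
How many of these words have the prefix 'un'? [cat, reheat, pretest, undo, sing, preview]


Checking each word for prefix 'un':
  'cat' -> no (count: 0)
  'reheat' -> no (count: 0)
  'pretest' -> no (count: 0)
  'undo' -> YES, starts with 'un' (count: 1)
  'sing' -> no (count: 1)
  'preview' -> no (count: 1)
Total with prefix 'un': 1

1


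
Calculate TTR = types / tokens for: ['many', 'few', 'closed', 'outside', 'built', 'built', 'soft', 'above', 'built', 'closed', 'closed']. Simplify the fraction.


Tokens: 11
Unique types: ('above', 'built', 'closed', 'few', 'many', 'outside', 'soft') = 7
TTR = 7/11
Already in lowest terms.

7/11


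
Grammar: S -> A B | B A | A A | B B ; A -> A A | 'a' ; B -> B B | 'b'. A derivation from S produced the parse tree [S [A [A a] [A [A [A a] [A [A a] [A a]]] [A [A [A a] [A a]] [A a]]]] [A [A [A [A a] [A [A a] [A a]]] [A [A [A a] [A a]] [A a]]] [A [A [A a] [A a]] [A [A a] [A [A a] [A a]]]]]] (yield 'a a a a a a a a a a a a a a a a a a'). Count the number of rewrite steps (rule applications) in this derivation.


Every bracketed nonterminal node [X ...] in the tree is produced by exactly one rule application.
Reading the tree off as a leftmost derivation:
  Step 1: S  =>  A A   (applied S -> A A)
  Step 2: A A  =>  A A A   (applied A -> A A)
  Step 3: A A A  =>  a A A   (applied A -> a)
  Step 4: a A A  =>  a A A A   (applied A -> A A)
  Step 5: a A A A  =>  a A A A A   (applied A -> A A)
  Step 6: a A A A A  =>  a a A A A   (applied A -> a)
  Step 7: a a A A A  =>  a a A A A A   (applied A -> A A)
  Step 8: a a A A A A  =>  a a a A A A   (applied A -> a)
  Step 9: a a a A A A  =>  a a a a A A   (applied A -> a)
  Step 10: a a a a A A  =>  a a a a A A A   (applied A -> A A)
  Step 11: a a a a A A A  =>  a a a a A A A A   (applied A -> A A)
  Step 12: a a a a A A A A  =>  a a a a a A A A   (applied A -> a)
  Step 13: a a a a a A A A  =>  a a a a a a A A   (applied A -> a)
  Step 14: a a a a a a A A  =>  a a a a a a a A   (applied A -> a)
  Step 15: a a a a a a a A  =>  a a a a a a a A A   (applied A -> A A)
  Step 16: a a a a a a a A A  =>  a a a a a a a A A A   (applied A -> A A)
  Step 17: a a a a a a a A A A  =>  a a a a a a a A A A A   (applied A -> A A)
  Step 18: a a a a a a a A A A A  =>  a a a a a a a a A A A   (applied A -> a)
  Step 19: a a a a a a a a A A A  =>  a a a a a a a a A A A A   (applied A -> A A)
  Step 20: a a a a a a a a A A A A  =>  a a a a a a a a a A A A   (applied A -> a)
  Step 21: a a a a a a a a a A A A  =>  a a a a a a a a a a A A   (applied A -> a)
  Step 22: a a a a a a a a a a A A  =>  a a a a a a a a a a A A A   (applied A -> A A)
  Step 23: a a a a a a a a a a A A A  =>  a a a a a a a a a a A A A A   (applied A -> A A)
  Step 24: a a a a a a a a a a A A A A  =>  a a a a a a a a a a a A A A   (applied A -> a)
  Step 25: a a a a a a a a a a a A A A  =>  a a a a a a a a a a a a A A   (applied A -> a)
  Step 26: a a a a a a a a a a a a A A  =>  a a a a a a a a a a a a a A   (applied A -> a)
  Step 27: a a a a a a a a a a a a a A  =>  a a a a a a a a a a a a a A A   (applied A -> A A)
  Step 28: a a a a a a a a a a a a a A A  =>  a a a a a a a a a a a a a A A A   (applied A -> A A)
  Step 29: a a a a a a a a a a a a a A A A  =>  a a a a a a a a a a a a a a A A   (applied A -> a)
  Step 30: a a a a a a a a a a a a a a A A  =>  a a a a a a a a a a a a a a a A   (applied A -> a)
  Step 31: a a a a a a a a a a a a a a a A  =>  a a a a a a a a a a a a a a a A A   (applied A -> A A)
  Step 32: a a a a a a a a a a a a a a a A A  =>  a a a a a a a a a a a a a a a a A   (applied A -> a)
  Step 33: a a a a a a a a a a a a a a a a A  =>  a a a a a a a a a a a a a a a a A A   (applied A -> A A)
  Step 34: a a a a a a a a a a a a a a a a A A  =>  a a a a a a a a a a a a a a a a a A   (applied A -> a)
  Step 35: a a a a a a a a a a a a a a a a a A  =>  a a a a a a a a a a a a a a a a a a   (applied A -> a)
Final yield: a a a a a a a a a a a a a a a a a a
Total rewrite steps: 35

35


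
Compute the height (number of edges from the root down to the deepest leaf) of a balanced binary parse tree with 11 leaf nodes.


In a balanced binary tree with n leaves the deepest leaf is ceil(log2(n)) edges below the root.
log2(11) = 3.4594
ceil(3.4594) = 4
height (edges) = 4

4


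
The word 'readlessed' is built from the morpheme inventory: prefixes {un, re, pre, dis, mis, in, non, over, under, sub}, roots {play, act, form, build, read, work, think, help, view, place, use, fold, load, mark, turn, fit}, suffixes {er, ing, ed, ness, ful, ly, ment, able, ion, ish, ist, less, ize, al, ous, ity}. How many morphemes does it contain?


Segmenting 'readlessed' against the inventory:
  'read' -> root (morpheme 1)
  'less' -> suffix (morpheme 2)
  'ed' -> suffix (morpheme 3)
Total morphemes: 3

3


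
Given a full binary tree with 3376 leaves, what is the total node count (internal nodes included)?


Leaf nodes (terminals): 3376
Internal nodes = n - 1 = 3376 - 1 = 3375
Total = leaves + internal = 3376 + 3375 = 6751

6751


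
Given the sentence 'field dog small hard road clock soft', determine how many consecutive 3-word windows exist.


Word trigrams from [7] words:
  Trigram 1: (field dog small)
  Trigram 2: (dog small hard)
  Trigram 3: (small hard road)
  Trigram 4: (hard road clock)
  Trigram 5: (road clock soft)
Total word trigrams: 7 - 2 = 5

5


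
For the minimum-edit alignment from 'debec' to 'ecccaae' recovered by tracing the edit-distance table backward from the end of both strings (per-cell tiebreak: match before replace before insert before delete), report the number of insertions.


Edit distance = 6. Backtracking from cell (5, 7) with preference match > replace > insert > delete,
then listing the resulting alignment 'debec' -> 'ecccaae' left to right:
  Step 1: delete 'd'
  Step 2: keep 'e'
  Step 3: replace b->c
  Step 4: replace e->c
  Step 5: keep 'c'
  Step 6: insert 'a' [insertion #1]
  Step 7: insert 'a' [insertion #2]
  Step 8: insert 'e' [insertion #3]
Total insertions: 3

3


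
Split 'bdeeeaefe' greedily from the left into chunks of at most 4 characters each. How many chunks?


'bdeeeaefe' has 9 characters.
Chunking with max size 4:
  Chunk 1: 'bdee' (positions 0-3)
  Chunk 2: 'eaef' (positions 4-7)
  Chunk 3: 'e' (positions 8-8)
Total chunks: ceil(9 / 4) = 3

3


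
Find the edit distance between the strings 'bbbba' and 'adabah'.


Building DP table for s1='bbbba' (len 5) and s2='adabah' (len 6):
       a  d  a  b  a  h
    0  1  2  3  4  5  6
  b 1  1  2  3  3  4  5
  b 2  2  2  3  3  4  5
  b 3  3  3  3  3  4  5
  b 4  4  4  4  3  4  5
  a 5  4  5  4  4  3  4
Edit distance = dp[5][6] = 4

4


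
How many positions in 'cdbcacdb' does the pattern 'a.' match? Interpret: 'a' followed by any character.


Pattern: a. means 'a' followed by any character.
Scanning 'cdbcacdb' position-by-position:
  Pos 0: window 'cd' -> no
  Pos 1: window 'db' -> no
  Pos 2: window 'bc' -> no
  Pos 3: window 'ca' -> no
  Pos 4: window 'ac' -> MATCH
  Pos 5: window 'cd' -> no
  Pos 6: window 'db' -> no
  Pos 7: window 'b' -> no
Total matches: 1

1


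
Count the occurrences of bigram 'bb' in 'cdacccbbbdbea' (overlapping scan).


Scanning 'cdacccbbbdbea' for bigram 'bb':
  Position 0: 'cd' -> no
  Position 1: 'da' -> no
  Position 2: 'ac' -> no
  Position 3: 'cc' -> no
  Position 4: 'cc' -> no
  Position 5: 'cb' -> no
  Position 6: 'bb' -> MATCH
  Position 7: 'bb' -> MATCH
  Position 8: 'bd' -> no
  Position 9: 'db' -> no
  Position 10: 'be' -> no
  Position 11: 'ea' -> no
Total matches: 2

2


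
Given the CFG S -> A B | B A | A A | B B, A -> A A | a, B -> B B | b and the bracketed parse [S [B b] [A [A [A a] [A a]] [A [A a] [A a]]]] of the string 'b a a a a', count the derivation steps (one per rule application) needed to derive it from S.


Every bracketed nonterminal node [X ...] in the tree is produced by exactly one rule application.
Reading the tree off as a leftmost derivation:
  Step 1: S  =>  B A   (applied S -> B A)
  Step 2: B A  =>  b A   (applied B -> b)
  Step 3: b A  =>  b A A   (applied A -> A A)
  Step 4: b A A  =>  b A A A   (applied A -> A A)
  Step 5: b A A A  =>  b a A A   (applied A -> a)
  Step 6: b a A A  =>  b a a A   (applied A -> a)
  Step 7: b a a A  =>  b a a A A   (applied A -> A A)
  Step 8: b a a A A  =>  b a a a A   (applied A -> a)
  Step 9: b a a a A  =>  b a a a a   (applied A -> a)
Final yield: b a a a a
Total rewrite steps: 9

9


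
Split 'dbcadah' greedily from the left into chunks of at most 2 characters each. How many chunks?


'dbcadah' has 7 characters.
Chunking with max size 2:
  Chunk 1: 'db' (positions 0-1)
  Chunk 2: 'ca' (positions 2-3)
  Chunk 3: 'da' (positions 4-5)
  Chunk 4: 'h' (positions 6-6)
Total chunks: ceil(7 / 2) = 4

4


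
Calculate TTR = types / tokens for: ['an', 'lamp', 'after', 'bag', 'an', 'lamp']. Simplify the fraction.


Tokens: 6
Unique types: ('after', 'an', 'bag', 'lamp') = 4
TTR = 4/6
Simplify: divide both by 2 -> 2/3
TTR = 2/3

2/3


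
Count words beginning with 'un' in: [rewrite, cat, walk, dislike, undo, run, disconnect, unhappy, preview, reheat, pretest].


Checking each word for prefix 'un':
  'rewrite' -> no (count: 0)
  'cat' -> no (count: 0)
  'walk' -> no (count: 0)
  'dislike' -> no (count: 0)
  'undo' -> YES, starts with 'un' (count: 1)
  'run' -> no (count: 1)
  'disconnect' -> no (count: 1)
  'unhappy' -> YES, starts with 'un' (count: 2)
  'preview' -> no (count: 2)
  'reheat' -> no (count: 2)
  'pretest' -> no (count: 2)
Total with prefix 'un': 2

2


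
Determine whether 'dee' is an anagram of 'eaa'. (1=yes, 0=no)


Sort characters of 'dee': 'dee'
Sort characters of 'eaa': 'aae'
Sorted forms differ -> they are NOT anagrams
Result: 0

0


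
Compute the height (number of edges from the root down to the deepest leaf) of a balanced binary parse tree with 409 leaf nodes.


In a balanced binary tree with n leaves the deepest leaf is ceil(log2(n)) edges below the root.
log2(409) = 8.6760
ceil(8.6760) = 9
height (edges) = 9

9


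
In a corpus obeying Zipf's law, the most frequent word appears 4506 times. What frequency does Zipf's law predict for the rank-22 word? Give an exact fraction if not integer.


Zipf's law: freq(rank) = f1 / rank
f1 = 4506, rank = 22
freq = 4506 / 22
GCD(4506, 22) = 2
Simplified: 2253/11

2253/11


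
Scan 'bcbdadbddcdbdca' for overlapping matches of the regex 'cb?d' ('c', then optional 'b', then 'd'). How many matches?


Pattern: cb?d means 'c', then optional 'b', then 'd'.
Scanning 'bcbdadbddcdbdca' position-by-position:
  Pos 0: window 'bcb' -> no
  Pos 1: window 'cbd' -> MATCH
  Pos 2: window 'bda' -> no
  Pos 3: window 'dad' -> no
  Pos 4: window 'adb' -> no
  Pos 5: window 'dbd' -> no
  Pos 6: window 'bdd' -> no
  Pos 7: window 'ddc' -> no
  Pos 8: window 'dcd' -> no
  Pos 9: window 'cdb' -> MATCH
  Pos 10: window 'dbd' -> no
  Pos 11: window 'bdc' -> no
  Pos 12: window 'dca' -> no
  Pos 13: window 'ca' -> no
  Pos 14: window 'a' -> no
Total matches: 2

2


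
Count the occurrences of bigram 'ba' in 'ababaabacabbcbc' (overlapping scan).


Scanning 'ababaabacabbcbc' for bigram 'ba':
  Position 0: 'ab' -> no
  Position 1: 'ba' -> MATCH
  Position 2: 'ab' -> no
  Position 3: 'ba' -> MATCH
  Position 4: 'aa' -> no
  Position 5: 'ab' -> no
  Position 6: 'ba' -> MATCH
  Position 7: 'ac' -> no
  Position 8: 'ca' -> no
  Position 9: 'ab' -> no
  Position 10: 'bb' -> no
  Position 11: 'bc' -> no
  Position 12: 'cb' -> no
  Position 13: 'bc' -> no
Total matches: 3

3


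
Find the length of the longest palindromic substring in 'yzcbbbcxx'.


Scanning 'yzcbbbcxx' for palindromic substrings.
Substring at positions 2-6: 'cbbbc'.
Check: reverse('cbbbc') = 'cbbbc' -> palindrome confirmed.
Neighbouring characters ('z' / 'x') break symmetry, so it cannot extend further.
No longer palindromic substring exists; longest length = 5

5


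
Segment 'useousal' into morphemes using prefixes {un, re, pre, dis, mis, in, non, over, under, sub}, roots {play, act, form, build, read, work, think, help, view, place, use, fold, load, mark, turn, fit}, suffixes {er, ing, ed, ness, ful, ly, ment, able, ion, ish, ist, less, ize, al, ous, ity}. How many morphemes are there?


Segmenting 'useousal' against the inventory:
  'use' -> root (morpheme 1)
  'ous' -> suffix (morpheme 2)
  'al' -> suffix (morpheme 3)
Total morphemes: 3

3


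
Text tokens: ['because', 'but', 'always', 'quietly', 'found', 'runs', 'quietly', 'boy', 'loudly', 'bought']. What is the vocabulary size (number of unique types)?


Listing all tokens and tracking unique types:
  Token 1: 'because' -> NEW (unique so far: 1)
  Token 2: 'but' -> NEW (unique so far: 2)
  Token 3: 'always' -> NEW (unique so far: 3)
  Token 4: 'quietly' -> NEW (unique so far: 4)
  Token 5: 'found' -> NEW (unique so far: 5)
  Token 6: 'runs' -> NEW (unique so far: 6)
  Token 7: 'quietly' -> duplicate (unique so far: 6)
  Token 8: 'boy' -> NEW (unique so far: 7)
  Token 9: 'loudly' -> NEW (unique so far: 8)
  Token 10: 'bought' -> NEW (unique so far: 9)
Unique types: ('always', 'because', 'bought', 'boy', 'but', 'found', 'loudly', 'quietly', 'runs')
Vocabulary size: 9

9


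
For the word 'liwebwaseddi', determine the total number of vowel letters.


Scanning each character of 'liwebwaseddi':
  Position 1: 'l' -> consonant (running count: 0)
  Position 2: 'i' -> vowel (running count: 1)
  Position 3: 'w' -> consonant (running count: 1)
  Position 4: 'e' -> vowel (running count: 2)
  Position 5: 'b' -> consonant (running count: 2)
  Position 6: 'w' -> consonant (running count: 2)
  Position 7: 'a' -> vowel (running count: 3)
  Position 8: 's' -> consonant (running count: 3)
  Position 9: 'e' -> vowel (running count: 4)
  Position 10: 'd' -> consonant (running count: 4)
  Position 11: 'd' -> consonant (running count: 4)
  Position 12: 'i' -> vowel (running count: 5)
Total vowels: 5

5


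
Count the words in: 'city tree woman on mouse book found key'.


Counting words by splitting on spaces:
  Word 1: 'city'
  Word 2: 'tree'
  Word 3: 'woman'
  Word 4: 'on'
  Word 5: 'mouse'
  Word 6: 'book'
  Word 7: 'found'
  Word 8: 'key'
Total words: 8

8


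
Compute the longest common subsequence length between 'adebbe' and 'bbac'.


DP table for LCS of 'adebbe' and 'bbac':
       b  b  a  c
    0  0  0  0  0
  a 0  0  0  1  1
  d 0  0  0  1  1
  e 0  0  0  1  1
  b 0  1  1  1  1
  b 0  1  2  2  2
  e 0  1  2  2  2
LCS: 'bb'
LCS length = 2

2


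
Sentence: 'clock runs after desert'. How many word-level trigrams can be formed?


Word trigrams from [4] words:
  Trigram 1: (clock runs after)
  Trigram 2: (runs after desert)
Total word trigrams: 4 - 2 = 2

2


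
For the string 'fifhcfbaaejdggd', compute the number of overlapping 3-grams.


String 'fifhcfbaaejdggd' has length L = 15.
Number of overlapping n-grams = L - n + 1
Substituting: 15 - 3 + 1 = 13

13


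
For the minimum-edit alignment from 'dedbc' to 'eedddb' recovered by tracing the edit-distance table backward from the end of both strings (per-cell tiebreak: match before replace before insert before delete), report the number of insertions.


Edit distance = 4. Backtracking from cell (5, 6) with preference match > replace > insert > delete,
then listing the resulting alignment 'dedbc' -> 'eedddb' left to right:
  Step 1: replace d->e
  Step 2: keep 'e'
  Step 3: insert 'd' [insertion #1]
  Step 4: keep 'd'
  Step 5: replace b->d
  Step 6: replace c->b
Total insertions: 1

1


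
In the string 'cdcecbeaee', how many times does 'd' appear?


Scanning 'cdcecbeaee' for 'd':
  Position 1: 'd' -> MATCH (count: 1)
Total occurrences of 'd': 1

1


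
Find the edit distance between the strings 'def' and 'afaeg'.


Building DP table for s1='def' (len 3) and s2='afaeg' (len 5):
       a  f  a  e  g
    0  1  2  3  4  5
  d 1  1  2  3  4  5
  e 2  2  2  3  3  4
  f 3  3  2  3  4  4
Edit distance = dp[3][5] = 4

4


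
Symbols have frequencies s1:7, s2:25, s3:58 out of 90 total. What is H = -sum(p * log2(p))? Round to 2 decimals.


Computing entropy H = -sum(p_i * log2(p_i)):
  s1: p = 7/90 = 0.0778, -p*log2(p) = 0.2866
  s2: p = 25/90 = 0.2778, -p*log2(p) = 0.5133
  s3: p = 58/90 = 0.6444, -p*log2(p) = 0.4085
H = sum of terms = 1.2084
Rounded to 2 decimals: 1.21

1.21


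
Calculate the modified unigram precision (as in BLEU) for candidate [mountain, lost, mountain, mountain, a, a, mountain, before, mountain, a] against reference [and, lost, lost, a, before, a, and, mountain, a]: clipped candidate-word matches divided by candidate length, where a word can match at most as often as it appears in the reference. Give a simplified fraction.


Reference word counts: {'a': 3, 'and': 2, 'before': 1, 'lost': 2, 'mountain': 1}
Checking each candidate word (with clipping):
  'mountain' -> in reference (ref count 1, used 1/1) -> match (matches: 1)
  'lost' -> in reference (ref count 2, used 1/2) -> match (matches: 2)
  'mountain' -> ref count 1 already used up (1/1) -> clipped, no match (matches: 2)
  'mountain' -> ref count 1 already used up (1/1) -> clipped, no match (matches: 2)
  'a' -> in reference (ref count 3, used 1/3) -> match (matches: 3)
  'a' -> in reference (ref count 3, used 2/3) -> match (matches: 4)
  'mountain' -> ref count 1 already used up (1/1) -> clipped, no match (matches: 4)
  'before' -> in reference (ref count 1, used 1/1) -> match (matches: 5)
  'mountain' -> ref count 1 already used up (1/1) -> clipped, no match (matches: 5)
  'a' -> in reference (ref count 3, used 3/3) -> match (matches: 6)
Clipped matches: 6, Candidate length: 10
Precision = 6/10 = 3/5

3/5


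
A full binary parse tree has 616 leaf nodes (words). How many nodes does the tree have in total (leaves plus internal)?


Leaf nodes (terminals): 616
Internal nodes = n - 1 = 616 - 1 = 615
Total = leaves + internal = 616 + 615 = 1231

1231


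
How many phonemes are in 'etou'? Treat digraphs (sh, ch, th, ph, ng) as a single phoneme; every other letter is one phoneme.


Parsing 'etou' greedily, digraphs first:
  'e' -> vowel phoneme (phonemes so far: 1)
  't' -> consonant phoneme (phonemes so far: 2)
  'o' -> vowel phoneme (phonemes so far: 3)
  'u' -> vowel phoneme (phonemes so far: 4)
Total phonemes: 4

4


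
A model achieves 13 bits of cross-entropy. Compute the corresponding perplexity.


Perplexity formula: PP = 2^H
H = 13
PP = 2^13
PP = 2^13 = 8192

8192


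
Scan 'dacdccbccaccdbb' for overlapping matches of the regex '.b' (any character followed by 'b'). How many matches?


Pattern: .b means any character followed by 'b'.
Scanning 'dacdccbccaccdbb' position-by-position:
  Pos 0: window 'da' -> no
  Pos 1: window 'ac' -> no
  Pos 2: window 'cd' -> no
  Pos 3: window 'dc' -> no
  Pos 4: window 'cc' -> no
  Pos 5: window 'cb' -> MATCH
  Pos 6: window 'bc' -> no
  Pos 7: window 'cc' -> no
  Pos 8: window 'ca' -> no
  Pos 9: window 'ac' -> no
  Pos 10: window 'cc' -> no
  Pos 11: window 'cd' -> no
  Pos 12: window 'db' -> MATCH
  Pos 13: window 'bb' -> MATCH
  Pos 14: window 'b' -> no
Total matches: 3

3


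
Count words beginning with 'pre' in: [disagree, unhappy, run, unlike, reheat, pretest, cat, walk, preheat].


Checking each word for prefix 'pre':
  'disagree' -> no (count: 0)
  'unhappy' -> no (count: 0)
  'run' -> no (count: 0)
  'unlike' -> no (count: 0)
  'reheat' -> no (count: 0)
  'pretest' -> YES, starts with 'pre' (count: 1)
  'cat' -> no (count: 1)
  'walk' -> no (count: 1)
  'preheat' -> YES, starts with 'pre' (count: 2)
Total with prefix 'pre': 2

2


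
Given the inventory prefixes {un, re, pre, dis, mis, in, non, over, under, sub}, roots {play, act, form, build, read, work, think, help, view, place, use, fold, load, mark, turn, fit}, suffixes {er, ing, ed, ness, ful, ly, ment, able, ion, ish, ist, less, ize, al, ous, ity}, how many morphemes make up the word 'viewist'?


Segmenting 'viewist' against the inventory:
  'view' -> root (morpheme 1)
  'ist' -> suffix (morpheme 2)
Total morphemes: 2

2


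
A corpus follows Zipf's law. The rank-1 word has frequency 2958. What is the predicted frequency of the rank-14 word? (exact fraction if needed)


Zipf's law: freq(rank) = f1 / rank
f1 = 2958, rank = 14
freq = 2958 / 14
GCD(2958, 14) = 2
Simplified: 1479/7

1479/7


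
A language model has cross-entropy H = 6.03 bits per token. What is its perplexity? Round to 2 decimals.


Perplexity formula: PP = 2^H
H = 6.03
PP = 2^6.03
Decompose: 2^6.03 = 2^6 * 2^0.03
2^6 = 64, 2^0.03 ~ 1.0210121
PP ~ 64 * 1.0210121 = 65.3447744
Rounded to 2 decimals: 65.34

65.34


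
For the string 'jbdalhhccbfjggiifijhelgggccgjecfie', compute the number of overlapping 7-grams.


String 'jbdalhhccbfjggiifijhelgggccgjecfie' has length L = 34.
Number of overlapping n-grams = L - n + 1
Substituting: 34 - 7 + 1 = 28

28


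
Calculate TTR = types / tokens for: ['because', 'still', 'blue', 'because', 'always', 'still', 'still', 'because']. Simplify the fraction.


Tokens: 8
Unique types: ('always', 'because', 'blue', 'still') = 4
TTR = 4/8
Simplify: divide both by 4 -> 1/2
TTR = 1/2

1/2


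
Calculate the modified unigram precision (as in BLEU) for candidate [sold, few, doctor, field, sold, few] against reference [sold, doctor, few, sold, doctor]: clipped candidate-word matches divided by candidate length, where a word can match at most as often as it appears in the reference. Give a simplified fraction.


Reference word counts: {'doctor': 2, 'few': 1, 'sold': 2}
Checking each candidate word (with clipping):
  'sold' -> in reference (ref count 2, used 1/2) -> match (matches: 1)
  'few' -> in reference (ref count 1, used 1/1) -> match (matches: 2)
  'doctor' -> in reference (ref count 2, used 1/2) -> match (matches: 3)
  'field' -> not in reference -> no match (matches: 3)
  'sold' -> in reference (ref count 2, used 2/2) -> match (matches: 4)
  'few' -> ref count 1 already used up (1/1) -> clipped, no match (matches: 4)
Clipped matches: 4, Candidate length: 6
Precision = 4/6 = 2/3

2/3


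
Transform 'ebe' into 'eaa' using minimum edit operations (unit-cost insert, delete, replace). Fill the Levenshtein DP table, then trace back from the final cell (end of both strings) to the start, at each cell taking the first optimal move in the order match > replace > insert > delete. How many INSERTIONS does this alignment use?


Edit distance = 2. Backtracking from cell (3, 3) with preference match > replace > insert > delete,
then listing the resulting alignment 'ebe' -> 'eaa' left to right:
  Step 1: keep 'e'
  Step 2: replace b->a
  Step 3: replace e->a
Total insertions: 0

0


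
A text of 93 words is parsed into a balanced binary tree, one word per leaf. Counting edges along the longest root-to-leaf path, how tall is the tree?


In a balanced binary tree with n leaves the deepest leaf is ceil(log2(n)) edges below the root.
log2(93) = 6.5392
ceil(6.5392) = 7
height (edges) = 7

7


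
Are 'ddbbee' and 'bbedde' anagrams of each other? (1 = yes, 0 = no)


Sort characters of 'ddbbee': 'bbddee'
Sort characters of 'bbedde': 'bbddee'
Sorted forms match -> they ARE anagrams
Result: 1

1


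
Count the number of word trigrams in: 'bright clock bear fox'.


Word trigrams from [4] words:
  Trigram 1: (bright clock bear)
  Trigram 2: (clock bear fox)
Total word trigrams: 4 - 2 = 2

2


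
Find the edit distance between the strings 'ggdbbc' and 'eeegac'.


Building DP table for s1='ggdbbc' (len 6) and s2='eeegac' (len 6):
       e  e  e  g  a  c
    0  1  2  3  4  5  6
  g 1  1  2  3  3  4  5
  g 2  2  2  3  3  4  5
  d 3  3  3  3  4  4  5
  b 4  4  4  4  4  5  5
  b 5  5  5  5  5  5  6
  c 6  6  6  6  6  6  5
Edit distance = dp[6][6] = 5

5


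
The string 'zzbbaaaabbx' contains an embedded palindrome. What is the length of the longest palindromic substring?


Scanning 'zzbbaaaabbx' for palindromic substrings.
Substring at positions 2-9: 'bbaaaabb'.
Check: reverse('bbaaaabb') = 'bbaaaabb' -> palindrome confirmed.
Neighbouring characters ('z' / 'x') break symmetry, so it cannot extend further.
No longer palindromic substring exists; longest length = 8

8


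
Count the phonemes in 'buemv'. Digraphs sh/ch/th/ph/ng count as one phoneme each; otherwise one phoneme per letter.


Parsing 'buemv' greedily, digraphs first:
  'b' -> consonant phoneme (phonemes so far: 1)
  'u' -> vowel phoneme (phonemes so far: 2)
  'e' -> vowel phoneme (phonemes so far: 3)
  'm' -> consonant phoneme (phonemes so far: 4)
  'v' -> consonant phoneme (phonemes so far: 5)
Total phonemes: 5

5


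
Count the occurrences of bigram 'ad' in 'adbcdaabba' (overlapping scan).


Scanning 'adbcdaabba' for bigram 'ad':
  Position 0: 'ad' -> MATCH
  Position 1: 'db' -> no
  Position 2: 'bc' -> no
  Position 3: 'cd' -> no
  Position 4: 'da' -> no
  Position 5: 'aa' -> no
  Position 6: 'ab' -> no
  Position 7: 'bb' -> no
  Position 8: 'ba' -> no
Total matches: 1

1


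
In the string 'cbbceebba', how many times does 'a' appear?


Scanning 'cbbceebba' for 'a':
  Position 8: 'a' -> MATCH (count: 1)
Total occurrences of 'a': 1

1


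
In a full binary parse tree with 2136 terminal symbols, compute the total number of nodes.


Leaf nodes (terminals): 2136
Internal nodes = n - 1 = 2136 - 1 = 2135
Total = leaves + internal = 2136 + 2135 = 4271

4271


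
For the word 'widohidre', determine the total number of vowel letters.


Scanning each character of 'widohidre':
  Position 1: 'w' -> consonant (running count: 0)
  Position 2: 'i' -> vowel (running count: 1)
  Position 3: 'd' -> consonant (running count: 1)
  Position 4: 'o' -> vowel (running count: 2)
  Position 5: 'h' -> consonant (running count: 2)
  Position 6: 'i' -> vowel (running count: 3)
  Position 7: 'd' -> consonant (running count: 3)
  Position 8: 'r' -> consonant (running count: 3)
  Position 9: 'e' -> vowel (running count: 4)
Total vowels: 4

4


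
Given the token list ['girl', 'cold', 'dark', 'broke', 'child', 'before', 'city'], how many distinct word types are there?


Listing all tokens and tracking unique types:
  Token 1: 'girl' -> NEW (unique so far: 1)
  Token 2: 'cold' -> NEW (unique so far: 2)
  Token 3: 'dark' -> NEW (unique so far: 3)
  Token 4: 'broke' -> NEW (unique so far: 4)
  Token 5: 'child' -> NEW (unique so far: 5)
  Token 6: 'before' -> NEW (unique so far: 6)
  Token 7: 'city' -> NEW (unique so far: 7)
Unique types: ('before', 'broke', 'child', 'city', 'cold', 'dark', 'girl')
Vocabulary size: 7

7


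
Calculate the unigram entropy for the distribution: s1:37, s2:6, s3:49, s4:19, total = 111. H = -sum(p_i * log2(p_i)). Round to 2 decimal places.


Computing entropy H = -sum(p_i * log2(p_i)):
  s1: p = 37/111 = 0.3333, -p*log2(p) = 0.5283
  s2: p = 6/111 = 0.0541, -p*log2(p) = 0.2275
  s3: p = 49/111 = 0.4414, -p*log2(p) = 0.5208
  s4: p = 19/111 = 0.1712, -p*log2(p) = 0.4359
H = sum of terms = 1.7125
Rounded to 2 decimals: 1.71

1.71


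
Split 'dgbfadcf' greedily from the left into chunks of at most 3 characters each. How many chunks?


'dgbfadcf' has 8 characters.
Chunking with max size 3:
  Chunk 1: 'dgb' (positions 0-2)
  Chunk 2: 'fad' (positions 3-5)
  Chunk 3: 'cf' (positions 6-7)
Total chunks: ceil(8 / 3) = 3

3


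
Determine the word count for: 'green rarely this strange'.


Counting words by splitting on spaces:
  Word 1: 'green'
  Word 2: 'rarely'
  Word 3: 'this'
  Word 4: 'strange'
Total words: 4

4


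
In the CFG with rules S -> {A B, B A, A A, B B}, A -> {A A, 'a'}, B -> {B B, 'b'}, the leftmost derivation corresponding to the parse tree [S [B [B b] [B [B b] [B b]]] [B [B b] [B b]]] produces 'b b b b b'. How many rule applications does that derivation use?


Every bracketed nonterminal node [X ...] in the tree is produced by exactly one rule application.
Reading the tree off as a leftmost derivation:
  Step 1: S  =>  B B   (applied S -> B B)
  Step 2: B B  =>  B B B   (applied B -> B B)
  Step 3: B B B  =>  b B B   (applied B -> b)
  Step 4: b B B  =>  b B B B   (applied B -> B B)
  Step 5: b B B B  =>  b b B B   (applied B -> b)
  Step 6: b b B B  =>  b b b B   (applied B -> b)
  Step 7: b b b B  =>  b b b B B   (applied B -> B B)
  Step 8: b b b B B  =>  b b b b B   (applied B -> b)
  Step 9: b b b b B  =>  b b b b b   (applied B -> b)
Final yield: b b b b b
Total rewrite steps: 9

9


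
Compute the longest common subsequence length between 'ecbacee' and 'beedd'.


DP table for LCS of 'ecbacee' and 'beedd':
       b  e  e  d  d
    0  0  0  0  0  0
  e 0  0  1  1  1  1
  c 0  0  1  1  1  1
  b 0  1  1  1  1  1
  a 0  1  1  1  1  1
  c 0  1  1  1  1  1
  e 0  1  2  2  2  2
  e 0  1  2  3  3  3
LCS: 'bee'
LCS length = 3

3


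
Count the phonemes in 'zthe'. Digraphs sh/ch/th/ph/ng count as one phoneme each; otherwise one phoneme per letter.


Parsing 'zthe' greedily, digraphs first:
  'z' -> consonant phoneme (phonemes so far: 1)
  'th' -> digraph (1 consonant phoneme) (phonemes so far: 2)
  'e' -> vowel phoneme (phonemes so far: 3)
Total phonemes: 3

3


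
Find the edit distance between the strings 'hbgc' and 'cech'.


Building DP table for s1='hbgc' (len 4) and s2='cech' (len 4):
       c  e  c  h
    0  1  2  3  4
  h 1  1  2  3  3
  b 2  2  2  3  4
  g 3  3  3  3  4
  c 4  3  4  3  4
Edit distance = dp[4][4] = 4

4


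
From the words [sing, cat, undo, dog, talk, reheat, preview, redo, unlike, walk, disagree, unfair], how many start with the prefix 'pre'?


Checking each word for prefix 'pre':
  'sing' -> no (count: 0)
  'cat' -> no (count: 0)
  'undo' -> no (count: 0)
  'dog' -> no (count: 0)
  'talk' -> no (count: 0)
  'reheat' -> no (count: 0)
  'preview' -> YES, starts with 'pre' (count: 1)
  'redo' -> no (count: 1)
  'unlike' -> no (count: 1)
  'walk' -> no (count: 1)
  'disagree' -> no (count: 1)
  'unfair' -> no (count: 1)
Total with prefix 'pre': 1

1


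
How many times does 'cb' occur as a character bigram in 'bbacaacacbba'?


Scanning 'bbacaacacbba' for bigram 'cb':
  Position 0: 'bb' -> no
  Position 1: 'ba' -> no
  Position 2: 'ac' -> no
  Position 3: 'ca' -> no
  Position 4: 'aa' -> no
  Position 5: 'ac' -> no
  Position 6: 'ca' -> no
  Position 7: 'ac' -> no
  Position 8: 'cb' -> MATCH
  Position 9: 'bb' -> no
  Position 10: 'ba' -> no
Total matches: 1

1


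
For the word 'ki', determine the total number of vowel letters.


Scanning each character of 'ki':
  Position 1: 'k' -> consonant (running count: 0)
  Position 2: 'i' -> vowel (running count: 1)
Total vowels: 1

1


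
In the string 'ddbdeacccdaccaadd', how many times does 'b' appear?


Scanning 'ddbdeacccdaccaadd' for 'b':
  Position 2: 'b' -> MATCH (count: 1)
Total occurrences of 'b': 1

1


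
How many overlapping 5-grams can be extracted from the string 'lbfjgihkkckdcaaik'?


String 'lbfjgihkkckdcaaik' has length L = 17.
Number of overlapping n-grams = L - n + 1
Substituting: 17 - 5 + 1 = 13

13


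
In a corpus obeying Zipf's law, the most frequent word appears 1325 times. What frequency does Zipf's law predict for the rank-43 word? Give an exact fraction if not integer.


Zipf's law: freq(rank) = f1 / rank
f1 = 1325, rank = 43
freq = 1325 / 43
GCD(1325, 43) = 1
Simplified: 1325/43

1325/43


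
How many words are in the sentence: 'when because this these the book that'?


Counting words by splitting on spaces:
  Word 1: 'when'
  Word 2: 'because'
  Word 3: 'this'
  Word 4: 'these'
  Word 5: 'the'
  Word 6: 'book'
  Word 7: 'that'
Total words: 7

7


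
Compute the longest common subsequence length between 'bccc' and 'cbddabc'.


DP table for LCS of 'bccc' and 'cbddabc':
       c  b  d  d  a  b  c
    0  0  0  0  0  0  0  0
  b 0  0  1  1  1  1  1  1
  c 0  1  1  1  1  1  1  2
  c 0  1  1  1  1  1  1  2
  c 0  1  1  1  1  1  1  2
LCS: 'bc'
LCS length = 2

2


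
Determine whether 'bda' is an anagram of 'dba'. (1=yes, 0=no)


Sort characters of 'bda': 'abd'
Sort characters of 'dba': 'abd'
Sorted forms match -> they ARE anagrams
Result: 1

1


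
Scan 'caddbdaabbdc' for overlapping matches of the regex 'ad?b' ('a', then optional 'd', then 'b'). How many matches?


Pattern: ad?b means 'a', then optional 'd', then 'b'.
Scanning 'caddbdaabbdc' position-by-position:
  Pos 0: window 'cad' -> no
  Pos 1: window 'add' -> no
  Pos 2: window 'ddb' -> no
  Pos 3: window 'dbd' -> no
  Pos 4: window 'bda' -> no
  Pos 5: window 'daa' -> no
  Pos 6: window 'aab' -> no
  Pos 7: window 'abb' -> MATCH
  Pos 8: window 'bbd' -> no
  Pos 9: window 'bdc' -> no
  Pos 10: window 'dc' -> no
  Pos 11: window 'c' -> no
Total matches: 1

1
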